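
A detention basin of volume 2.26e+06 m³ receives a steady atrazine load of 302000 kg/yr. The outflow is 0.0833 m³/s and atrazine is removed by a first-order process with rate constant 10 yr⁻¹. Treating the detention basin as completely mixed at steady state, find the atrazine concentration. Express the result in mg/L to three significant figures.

Outflow Q = 0.0833 m³/s × 3.156e+07 s/yr = 2.629e+06 m³/yr.
Steady-state CSTR mass balance: W = Q·C + k·V·C, so C = W/(Q + kV).
Q + kV = 2.629e+06 + 10·2.26e+06 = 2.523e+07 m³/yr.
C = 302000/2.523e+07 = 0.01197 kg/m³ = 11.97 mg/L.

12.0 mg/L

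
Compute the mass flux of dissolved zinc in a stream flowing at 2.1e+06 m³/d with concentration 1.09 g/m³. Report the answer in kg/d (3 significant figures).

2290 kg/d

2.1e+06 m³/d = 24.31 m³/s.
Mass flux = Q·C = 24.31 m³/s × 1.09 g/m³ = 26.49 g/s.
= 26.49 g/s × 86.4 = 2289 kg/d.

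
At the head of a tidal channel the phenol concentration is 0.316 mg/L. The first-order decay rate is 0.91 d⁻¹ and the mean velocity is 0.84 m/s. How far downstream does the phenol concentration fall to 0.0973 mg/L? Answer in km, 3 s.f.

93.9 km

From C = C₀·e^(−kt), t = ln(C₀/C)/k = ln(0.316/0.0973)/0.91 = 1.178/0.91 = 1.294 d.
Distance = v·t = 0.84 m/s × 1.118e+05 s = 9.395e+04 m = 93.95 km.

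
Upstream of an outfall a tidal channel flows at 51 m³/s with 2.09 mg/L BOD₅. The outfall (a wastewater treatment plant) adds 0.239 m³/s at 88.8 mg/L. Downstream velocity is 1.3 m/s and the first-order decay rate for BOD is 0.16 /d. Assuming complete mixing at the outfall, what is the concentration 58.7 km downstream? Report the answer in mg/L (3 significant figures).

2.29 mg/L

After complete mixing, C₀ = (0.239·88.8 + 51·2.09) / 51.24 = 2.494 mg/L.
Travel time t = 5.87e+04 m / 1.3 m/s = 4.515e+04 s = 0.5226 d.
C = 2.494·exp(−0.16·0.5226) = 2.494·0.9198 = 2.294 mg/L.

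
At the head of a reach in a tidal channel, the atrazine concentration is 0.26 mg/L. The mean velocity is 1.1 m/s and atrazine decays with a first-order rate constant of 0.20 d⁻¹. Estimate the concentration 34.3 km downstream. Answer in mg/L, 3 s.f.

Travel time t = 34.3 km / 1.1 m/s = 3.43e+04/1.1 = 3.118e+04 s = 0.3609 d.
First-order decay: C = 0.26·exp(−0.20·0.3609) = 0.26·0.9304 = 0.2419 mg/L.

0.242 mg/L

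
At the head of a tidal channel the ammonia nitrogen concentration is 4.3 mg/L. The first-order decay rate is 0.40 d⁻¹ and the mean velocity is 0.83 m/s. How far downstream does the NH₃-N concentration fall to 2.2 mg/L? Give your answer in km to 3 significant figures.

From C = C₀·e^(−kt), t = ln(C₀/C)/k = ln(4.3/2.2)/0.40 = 0.6702/0.40 = 1.675 d.
Distance = v·t = 0.83 m/s × 1.448e+05 s = 1.201e+05 m = 120.1 km.

120 km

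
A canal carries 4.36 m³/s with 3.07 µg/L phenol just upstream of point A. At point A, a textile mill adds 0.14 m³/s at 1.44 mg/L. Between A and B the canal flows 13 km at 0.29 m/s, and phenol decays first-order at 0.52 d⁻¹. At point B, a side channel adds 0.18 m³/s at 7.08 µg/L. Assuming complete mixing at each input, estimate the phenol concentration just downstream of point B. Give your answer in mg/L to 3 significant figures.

0.0353 mg/L

3.07 µg/L = 0.00307 mg/L.
After input A: C = (4.36·0.00307 + 0.14·1.44) / 4.5 = 0.04777 mg/L.
Over the 13 km reach to input B (t = 4.483e+04 s = 0.5188 d), decay gives C = 0.04777·exp(−0.52·0.5188) = 0.03648 mg/L.
7.08 µg/L = 0.00708 mg/L.
After input B: C = (4.5·0.03648 + 0.18·0.00708) / 4.68 = 0.03535 mg/L.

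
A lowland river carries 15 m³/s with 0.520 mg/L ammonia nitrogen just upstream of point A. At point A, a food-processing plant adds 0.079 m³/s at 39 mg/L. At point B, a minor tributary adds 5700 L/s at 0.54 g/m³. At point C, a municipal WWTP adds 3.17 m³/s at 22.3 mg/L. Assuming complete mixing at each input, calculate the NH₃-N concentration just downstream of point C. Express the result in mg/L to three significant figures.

After input A: C = (15·0.52 + 0.079·39) / 15.08 = 0.7216 mg/L.
5700 L/s = 5.7 m³/s.
After input B: C = (15.08·0.7216 + 5.7·0.54) / 20.78 = 0.6718 mg/L.
After input C: C = (20.78·0.6718 + 3.17·22.3) / 23.95 = 3.535 mg/L.

3.53 mg/L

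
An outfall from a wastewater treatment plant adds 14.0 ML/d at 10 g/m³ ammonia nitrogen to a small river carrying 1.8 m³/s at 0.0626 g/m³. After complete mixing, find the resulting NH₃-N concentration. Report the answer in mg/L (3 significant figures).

14.0 ML/d = 0.162 m³/s.
Conservation of mass across the mixing zone: C = (0.162·10 + 1.8·0.0626) / (0.162 + 1.8) = 1.733/1.962 = 0.8833 mg/L.

0.883 mg/L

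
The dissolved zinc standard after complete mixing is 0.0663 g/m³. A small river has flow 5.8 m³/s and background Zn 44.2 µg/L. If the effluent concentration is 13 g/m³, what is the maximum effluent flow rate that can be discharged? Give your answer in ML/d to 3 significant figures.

44.2 µg/L = 0.0442 mg/L.
Mass balance at complete mixing: C_std·(Q_w + Q_r) = Q_w·C_e + Q_r·C_b.
Rearranging, Q_w = Q_r·(C_std − C_b)/(C_e − C_std) = 5.8·(0.0663 − 0.0442) / (13 − 0.0663) = 0.009911 m³/s.
= 0.8563 ML/d.

0.856 ML/d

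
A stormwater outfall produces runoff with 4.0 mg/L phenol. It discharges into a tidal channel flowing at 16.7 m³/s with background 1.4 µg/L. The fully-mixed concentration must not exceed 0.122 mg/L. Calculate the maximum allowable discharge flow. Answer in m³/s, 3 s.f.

1.4 µg/L = 0.0014 mg/L.
Mass balance at complete mixing: C_std·(Q_w + Q_r) = Q_w·C_e + Q_r·C_b.
Rearranging, Q_w = Q_r·(C_std − C_b)/(C_e − C_std) = 16.7·(0.122 − 0.0014) / (4 − 0.122) = 0.5193 m³/s.

0.519 m³/s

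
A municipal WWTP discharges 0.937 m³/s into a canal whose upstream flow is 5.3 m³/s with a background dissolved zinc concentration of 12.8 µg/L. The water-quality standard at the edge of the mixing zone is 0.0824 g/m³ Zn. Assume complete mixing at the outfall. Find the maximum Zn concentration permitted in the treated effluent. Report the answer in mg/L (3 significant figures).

0.476 mg/L

12.8 µg/L = 0.0128 mg/L.
Mass balance: 0.0824·6.237 = 0.937·Cₑ + 5.3·0.0128.
Cₑ = (0.5139 − 0.06784) / 0.937 = 0.4761 mg/L.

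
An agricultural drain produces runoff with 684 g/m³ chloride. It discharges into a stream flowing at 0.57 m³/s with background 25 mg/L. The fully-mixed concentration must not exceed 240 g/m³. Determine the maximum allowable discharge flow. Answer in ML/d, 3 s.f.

Mass balance at complete mixing: C_std·(Q_w + Q_r) = Q_w·C_e + Q_r·C_b.
Rearranging, Q_w = Q_r·(C_std − C_b)/(C_e − C_std) = 0.57·(240 − 25) / (684 − 240) = 0.276 m³/s.
= 23.85 ML/d.

23.8 ML/d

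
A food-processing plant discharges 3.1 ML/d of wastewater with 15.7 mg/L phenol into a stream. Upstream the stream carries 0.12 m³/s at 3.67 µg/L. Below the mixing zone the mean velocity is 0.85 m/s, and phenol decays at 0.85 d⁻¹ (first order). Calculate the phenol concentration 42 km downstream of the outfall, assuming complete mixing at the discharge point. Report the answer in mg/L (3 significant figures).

3.1 ML/d = 0.03588 m³/s.
3.67 µg/L = 0.00367 mg/L.
After complete mixing, C₀ = (0.03588·15.7 + 0.12·0.00367) / 0.1559 = 3.617 mg/L.
Travel time t = 4.2e+04 m / 0.85 m/s = 4.941e+04 s = 0.5719 d.
C = 3.617·exp(−0.85·0.5719) = 3.617·0.615 = 2.224 mg/L.

2.22 mg/L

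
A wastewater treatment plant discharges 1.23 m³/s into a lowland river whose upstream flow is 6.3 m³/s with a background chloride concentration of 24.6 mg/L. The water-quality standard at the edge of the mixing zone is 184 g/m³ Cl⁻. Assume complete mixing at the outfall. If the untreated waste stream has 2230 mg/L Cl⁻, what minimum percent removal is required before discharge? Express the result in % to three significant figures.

Mass balance: 184·7.53 = 1.23·Cₑ + 6.3·24.6.
Cₑ = (1386 − 155) / 1.23 = 1000 mg/L.
Required removal = 1 − 1000/2230 = 55.14 %.

55.1 %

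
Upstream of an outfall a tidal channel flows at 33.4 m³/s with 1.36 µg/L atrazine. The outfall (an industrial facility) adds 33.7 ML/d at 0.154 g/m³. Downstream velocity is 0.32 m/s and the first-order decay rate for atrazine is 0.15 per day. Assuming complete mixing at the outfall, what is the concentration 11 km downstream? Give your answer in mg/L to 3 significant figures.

0.00294 mg/L

33.7 ML/d = 0.39 m³/s.
1.36 µg/L = 0.00136 mg/L.
After complete mixing, C₀ = (0.39·0.154 + 33.4·0.00136) / 33.79 = 0.003122 mg/L.
Travel time t = 1.1e+04 m / 0.32 m/s = 3.438e+04 s = 0.3979 d.
C = 0.003122·exp(−0.15·0.3979) = 0.003122·0.9421 = 0.002941 mg/L.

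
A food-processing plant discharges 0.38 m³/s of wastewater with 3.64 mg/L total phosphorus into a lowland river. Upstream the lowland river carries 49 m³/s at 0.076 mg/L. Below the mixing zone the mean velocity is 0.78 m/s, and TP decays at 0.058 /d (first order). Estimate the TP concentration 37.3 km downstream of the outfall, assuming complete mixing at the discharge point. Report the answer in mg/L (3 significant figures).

After complete mixing, C₀ = (0.38·3.64 + 49·0.076) / 49.38 = 0.1034 mg/L.
Travel time t = 3.73e+04 m / 0.78 m/s = 4.782e+04 s = 0.5535 d.
C = 0.1034·exp(−0.058·0.5535) = 0.1034·0.9684 = 0.1002 mg/L.

0.100 mg/L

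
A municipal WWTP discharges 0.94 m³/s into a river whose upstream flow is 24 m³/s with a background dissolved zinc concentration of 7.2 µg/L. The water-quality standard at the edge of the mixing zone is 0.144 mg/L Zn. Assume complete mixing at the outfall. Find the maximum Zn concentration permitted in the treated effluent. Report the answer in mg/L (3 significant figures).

7.2 µg/L = 0.0072 mg/L.
Mass balance: 0.144·24.94 = 0.94·Cₑ + 24·0.0072.
Cₑ = (3.591 − 0.1728) / 0.94 = 3.637 mg/L.

3.64 mg/L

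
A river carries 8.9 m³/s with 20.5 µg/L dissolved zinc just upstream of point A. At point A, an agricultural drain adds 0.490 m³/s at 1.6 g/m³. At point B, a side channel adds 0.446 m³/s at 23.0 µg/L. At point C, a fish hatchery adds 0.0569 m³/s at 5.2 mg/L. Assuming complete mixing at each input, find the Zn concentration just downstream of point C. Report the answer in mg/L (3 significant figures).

20.5 µg/L = 0.0205 mg/L.
After input A: C = (8.9·0.0205 + 0.49·1.6) / 9.39 = 0.1029 mg/L.
23.0 µg/L = 0.023 mg/L.
After input B: C = (9.39·0.1029 + 0.446·0.023) / 9.836 = 0.0993 mg/L.
After input C: C = (9.836·0.0993 + 0.0569·5.2) / 9.893 = 0.1286 mg/L.

0.129 mg/L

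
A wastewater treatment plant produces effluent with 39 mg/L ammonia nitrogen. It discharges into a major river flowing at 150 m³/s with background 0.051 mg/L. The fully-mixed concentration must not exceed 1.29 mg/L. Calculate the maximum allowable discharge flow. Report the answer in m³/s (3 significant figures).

Mass balance at complete mixing: C_std·(Q_w + Q_r) = Q_w·C_e + Q_r·C_b.
Rearranging, Q_w = Q_r·(C_std − C_b)/(C_e − C_std) = 150·(1.29 − 0.051) / (39 − 1.29) = 4.928 m³/s.

4.93 m³/s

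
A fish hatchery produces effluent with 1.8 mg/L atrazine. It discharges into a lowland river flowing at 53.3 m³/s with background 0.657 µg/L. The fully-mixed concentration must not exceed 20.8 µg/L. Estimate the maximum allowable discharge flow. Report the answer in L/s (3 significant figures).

603 L/s

0.657 µg/L = 0.000657 mg/L.
20.8 µg/L = 0.0208 mg/L.
Mass balance at complete mixing: C_std·(Q_w + Q_r) = Q_w·C_e + Q_r·C_b.
Rearranging, Q_w = Q_r·(C_std − C_b)/(C_e − C_std) = 53.3·(0.0208 − 0.000657) / (1.8 − 0.0208) = 0.6034 m³/s.
= 603.4 L/s.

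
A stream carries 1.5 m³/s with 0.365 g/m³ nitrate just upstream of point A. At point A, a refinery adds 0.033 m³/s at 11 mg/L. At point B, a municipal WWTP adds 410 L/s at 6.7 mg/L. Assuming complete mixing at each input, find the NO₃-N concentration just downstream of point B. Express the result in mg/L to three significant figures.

1.88 mg/L

After input A: C = (1.5·0.365 + 0.033·11) / 1.533 = 0.5939 mg/L.
410 L/s = 0.41 m³/s.
After input B: C = (1.533·0.5939 + 0.41·6.7) / 1.943 = 1.882 mg/L.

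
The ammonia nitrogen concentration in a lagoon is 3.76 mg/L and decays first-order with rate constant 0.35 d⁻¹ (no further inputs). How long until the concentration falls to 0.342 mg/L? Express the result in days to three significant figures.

6.85 d

t = ln(C₀/C)/k = ln(3.76/0.342)/0.35 = 2.397/0.35 = 6.85 d.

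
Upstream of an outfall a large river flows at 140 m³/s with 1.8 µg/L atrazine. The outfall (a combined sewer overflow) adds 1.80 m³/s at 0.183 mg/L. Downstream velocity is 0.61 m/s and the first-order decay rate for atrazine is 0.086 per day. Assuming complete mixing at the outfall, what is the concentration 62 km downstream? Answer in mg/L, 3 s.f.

1.8 µg/L = 0.0018 mg/L.
After complete mixing, C₀ = (1.8·0.183 + 140·0.0018) / 141.8 = 0.0041 mg/L.
Travel time t = 6.2e+04 m / 0.61 m/s = 1.016e+05 s = 1.176 d.
C = 0.0041·exp(−0.086·1.176) = 0.0041·0.9038 = 0.003706 mg/L.

0.00371 mg/L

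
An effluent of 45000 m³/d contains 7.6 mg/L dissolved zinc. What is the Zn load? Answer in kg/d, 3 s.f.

342 kg/d

45000 m³/d = 0.5208 m³/s.
Mass flux = Q·C = 0.5208 m³/s × 7.6 g/m³ = 3.958 g/s.
= 3.958 g/s × 86.4 = 342 kg/d.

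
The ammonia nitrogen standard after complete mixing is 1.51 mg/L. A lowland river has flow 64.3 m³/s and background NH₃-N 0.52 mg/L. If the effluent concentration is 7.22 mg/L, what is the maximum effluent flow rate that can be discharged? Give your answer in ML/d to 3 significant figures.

Mass balance at complete mixing: C_std·(Q_w + Q_r) = Q_w·C_e + Q_r·C_b.
Rearranging, Q_w = Q_r·(C_std − C_b)/(C_e − C_std) = 64.3·(1.51 − 0.52) / (7.22 − 1.51) = 11.15 m³/s.
= 963.2 ML/d.

963 ML/d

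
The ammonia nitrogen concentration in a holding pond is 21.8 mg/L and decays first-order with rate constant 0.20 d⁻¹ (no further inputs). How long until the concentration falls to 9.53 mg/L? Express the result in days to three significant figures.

t = ln(C₀/C)/k = ln(21.8/9.53)/0.20 = 0.8275/0.20 = 4.137 d.

4.14 d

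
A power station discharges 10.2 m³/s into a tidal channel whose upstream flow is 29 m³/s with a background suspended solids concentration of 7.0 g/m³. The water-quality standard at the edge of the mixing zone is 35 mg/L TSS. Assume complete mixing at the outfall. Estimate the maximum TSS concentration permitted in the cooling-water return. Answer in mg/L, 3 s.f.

115 mg/L

Mass balance: 35·39.2 = 10.2·Cₑ + 29·7.
Cₑ = (1372 − 203) / 10.2 = 114.6 mg/L.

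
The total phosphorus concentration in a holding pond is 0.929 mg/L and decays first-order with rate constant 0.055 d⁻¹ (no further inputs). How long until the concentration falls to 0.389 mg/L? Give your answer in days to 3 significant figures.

15.8 d

t = ln(C₀/C)/k = ln(0.929/0.389)/0.055 = 0.8705/0.055 = 15.83 d.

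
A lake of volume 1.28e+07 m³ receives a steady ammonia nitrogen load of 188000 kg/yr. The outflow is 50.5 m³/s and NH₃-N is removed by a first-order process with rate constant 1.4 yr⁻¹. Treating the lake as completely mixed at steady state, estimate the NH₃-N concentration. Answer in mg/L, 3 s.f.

Outflow Q = 50.5 m³/s × 3.156e+07 s/yr = 1.594e+09 m³/yr.
Steady-state CSTR mass balance: W = Q·C + k·V·C, so C = W/(Q + kV).
Q + kV = 1.594e+09 + 1.4·1.28e+07 = 1.612e+09 m³/yr.
C = 188000/1.612e+09 = 0.0001167 kg/m³ = 0.1167 mg/L.

0.117 mg/L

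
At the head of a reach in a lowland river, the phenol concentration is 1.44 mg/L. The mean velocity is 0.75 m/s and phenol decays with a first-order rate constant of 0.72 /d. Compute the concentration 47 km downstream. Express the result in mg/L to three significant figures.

0.854 mg/L

Travel time t = 47 km / 0.75 m/s = 4.7e+04/0.75 = 6.267e+04 s = 0.7253 d.
First-order decay: C = 1.44·exp(−0.72·0.7253) = 1.44·0.5932 = 0.8542 mg/L.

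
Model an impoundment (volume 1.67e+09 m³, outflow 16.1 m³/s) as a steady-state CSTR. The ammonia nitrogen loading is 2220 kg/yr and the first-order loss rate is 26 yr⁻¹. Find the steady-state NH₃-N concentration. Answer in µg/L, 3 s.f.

0.0505 µg/L

Outflow Q = 16.1 m³/s × 3.156e+07 s/yr = 5.081e+08 m³/yr.
Steady-state CSTR mass balance: W = Q·C + k·V·C, so C = W/(Q + kV).
Q + kV = 5.081e+08 + 26·1.67e+09 = 4.393e+10 m³/yr.
C = 2220/4.393e+10 = 5.054e-08 kg/m³ = 5.054e-05 mg/L = 0.05054 µg/L.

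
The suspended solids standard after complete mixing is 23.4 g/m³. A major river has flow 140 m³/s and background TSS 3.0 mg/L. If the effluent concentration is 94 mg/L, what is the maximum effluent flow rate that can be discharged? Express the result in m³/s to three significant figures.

Mass balance at complete mixing: C_std·(Q_w + Q_r) = Q_w·C_e + Q_r·C_b.
Rearranging, Q_w = Q_r·(C_std − C_b)/(C_e − C_std) = 140·(23.4 − 3) / (94 − 23.4) = 40.45 m³/s.

40.5 m³/s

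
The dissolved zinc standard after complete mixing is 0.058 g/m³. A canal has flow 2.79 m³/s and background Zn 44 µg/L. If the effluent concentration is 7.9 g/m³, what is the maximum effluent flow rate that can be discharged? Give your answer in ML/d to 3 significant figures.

44 µg/L = 0.044 mg/L.
Mass balance at complete mixing: C_std·(Q_w + Q_r) = Q_w·C_e + Q_r·C_b.
Rearranging, Q_w = Q_r·(C_std − C_b)/(C_e − C_std) = 2.79·(0.058 − 0.044) / (7.9 − 0.058) = 0.004981 m³/s.
= 0.4303 ML/d.

0.430 ML/d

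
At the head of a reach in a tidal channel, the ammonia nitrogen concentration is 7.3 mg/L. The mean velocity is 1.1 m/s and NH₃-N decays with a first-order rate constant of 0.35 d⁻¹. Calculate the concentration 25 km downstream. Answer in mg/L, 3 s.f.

6.66 mg/L

Travel time t = 25 km / 1.1 m/s = 2.5e+04/1.1 = 2.273e+04 s = 0.263 d.
First-order decay: C = 7.3·exp(−0.35·0.263) = 7.3·0.912 = 6.658 mg/L.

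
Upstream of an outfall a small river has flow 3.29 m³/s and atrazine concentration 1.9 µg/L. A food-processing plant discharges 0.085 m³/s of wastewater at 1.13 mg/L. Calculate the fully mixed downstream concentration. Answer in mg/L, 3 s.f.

0.0303 mg/L

1.9 µg/L = 0.0019 mg/L.
Flow-weighted mixing gives C = (0.085·1.13 + 3.29·0.0019) / (0.085 + 3.29) = 0.1023/3.375 = 0.03031 mg/L.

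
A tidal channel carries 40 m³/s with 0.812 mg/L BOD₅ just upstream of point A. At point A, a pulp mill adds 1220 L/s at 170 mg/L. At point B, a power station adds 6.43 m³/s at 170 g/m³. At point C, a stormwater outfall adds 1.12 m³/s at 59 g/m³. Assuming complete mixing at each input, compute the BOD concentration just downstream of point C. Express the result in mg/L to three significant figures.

28.7 mg/L

1220 L/s = 1.22 m³/s.
After input A: C = (40·0.812 + 1.22·170) / 41.22 = 5.82 mg/L.
After input B: C = (41.22·5.82 + 6.43·170) / 47.65 = 27.97 mg/L.
After input C: C = (47.65·27.97 + 1.12·59) / 48.77 = 28.69 mg/L.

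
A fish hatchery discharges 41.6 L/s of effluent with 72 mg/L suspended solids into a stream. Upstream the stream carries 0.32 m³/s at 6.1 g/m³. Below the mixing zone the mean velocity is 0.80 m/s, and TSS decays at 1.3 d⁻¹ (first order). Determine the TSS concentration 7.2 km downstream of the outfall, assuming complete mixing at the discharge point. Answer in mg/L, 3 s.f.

41.6 L/s = 0.0416 m³/s.
After complete mixing, C₀ = (0.0416·72 + 0.32·6.1) / 0.3616 = 13.68 mg/L.
Travel time t = 7200 m / 0.80 m/s = 9000 s = 0.1042 d.
C = 13.68·exp(−1.3·0.1042) = 13.68·0.8734 = 11.95 mg/L.

11.9 mg/L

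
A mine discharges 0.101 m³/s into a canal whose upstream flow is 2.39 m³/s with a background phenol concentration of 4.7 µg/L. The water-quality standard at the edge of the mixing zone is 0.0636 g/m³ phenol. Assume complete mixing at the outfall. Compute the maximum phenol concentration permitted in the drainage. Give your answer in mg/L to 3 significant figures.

4.7 µg/L = 0.0047 mg/L.
Mass balance: 0.0636·2.491 = 0.101·Cₑ + 2.39·0.0047.
Cₑ = (0.1584 − 0.01123) / 0.101 = 1.457 mg/L.

1.46 mg/L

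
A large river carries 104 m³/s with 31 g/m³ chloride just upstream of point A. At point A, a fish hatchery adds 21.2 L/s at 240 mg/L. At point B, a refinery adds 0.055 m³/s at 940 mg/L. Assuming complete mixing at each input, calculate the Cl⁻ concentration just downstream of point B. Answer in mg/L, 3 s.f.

21.2 L/s = 0.0212 m³/s.
After input A: C = (104·31 + 0.0212·240) / 104 = 31.04 mg/L.
After input B: C = (104·31.04 + 0.055·940) / 104.1 = 31.52 mg/L.

31.5 mg/L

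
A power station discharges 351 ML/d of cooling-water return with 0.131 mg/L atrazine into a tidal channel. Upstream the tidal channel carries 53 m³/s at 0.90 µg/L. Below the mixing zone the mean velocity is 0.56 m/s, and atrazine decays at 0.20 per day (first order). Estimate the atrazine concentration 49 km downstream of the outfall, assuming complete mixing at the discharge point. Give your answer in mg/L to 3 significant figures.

0.00830 mg/L

351 ML/d = 4.062 m³/s.
0.90 µg/L = 0.0009 mg/L.
After complete mixing, C₀ = (4.062·0.131 + 53·0.0009) / 57.06 = 0.01016 mg/L.
Travel time t = 4.9e+04 m / 0.56 m/s = 8.75e+04 s = 1.013 d.
C = 0.01016·exp(−0.20·1.013) = 0.01016·0.8166 = 0.008299 mg/L.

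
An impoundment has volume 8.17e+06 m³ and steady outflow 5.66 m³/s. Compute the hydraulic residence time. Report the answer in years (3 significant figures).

0.0457 yr

Q = 5.66 m³/s × 3.156e+07 s/yr = 1.786e+08 m³/yr.
Hydraulic residence time τ = V/Q = 8.17e+06/1.786e+08 = 0.04574 yr.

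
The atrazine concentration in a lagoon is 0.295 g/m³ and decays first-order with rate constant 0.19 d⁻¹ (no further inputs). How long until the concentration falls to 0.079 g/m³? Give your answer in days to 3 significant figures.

6.93 d

t = ln(C₀/C)/k = ln(0.295/0.079)/0.19 = 1.318/0.19 = 6.934 d.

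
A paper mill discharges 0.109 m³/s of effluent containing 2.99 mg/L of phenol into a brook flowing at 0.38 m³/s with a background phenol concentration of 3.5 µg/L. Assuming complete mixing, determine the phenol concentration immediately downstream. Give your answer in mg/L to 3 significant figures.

0.669 mg/L

3.5 µg/L = 0.0035 mg/L.
By mass balance at complete mixing, C = (0.109·2.99 + 0.38·0.0035) / (0.109 + 0.38) = 0.3272/0.489 = 0.6692 mg/L.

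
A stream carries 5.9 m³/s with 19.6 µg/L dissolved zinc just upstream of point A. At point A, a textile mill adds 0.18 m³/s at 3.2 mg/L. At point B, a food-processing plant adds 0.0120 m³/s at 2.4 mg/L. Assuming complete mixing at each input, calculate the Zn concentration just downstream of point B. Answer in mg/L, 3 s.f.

0.118 mg/L

19.6 µg/L = 0.0196 mg/L.
After input A: C = (5.9·0.0196 + 0.18·3.2) / 6.08 = 0.1138 mg/L.
After input B: C = (6.08·0.1138 + 0.012·2.4) / 6.092 = 0.1183 mg/L.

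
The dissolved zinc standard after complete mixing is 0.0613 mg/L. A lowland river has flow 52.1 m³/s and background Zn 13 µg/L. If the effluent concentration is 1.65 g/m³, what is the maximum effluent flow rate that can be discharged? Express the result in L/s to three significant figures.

13 µg/L = 0.013 mg/L.
Mass balance at complete mixing: C_std·(Q_w + Q_r) = Q_w·C_e + Q_r·C_b.
Rearranging, Q_w = Q_r·(C_std − C_b)/(C_e − C_std) = 52.1·(0.0613 − 0.013) / (1.65 − 0.0613) = 1.584 m³/s.
= 1584 L/s.

1580 L/s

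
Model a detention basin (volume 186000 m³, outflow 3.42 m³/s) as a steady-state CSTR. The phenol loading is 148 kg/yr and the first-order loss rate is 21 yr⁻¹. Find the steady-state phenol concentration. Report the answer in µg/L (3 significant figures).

Outflow Q = 3.42 m³/s × 3.156e+07 s/yr = 1.079e+08 m³/yr.
Steady-state CSTR mass balance: W = Q·C + k·V·C, so C = W/(Q + kV).
Q + kV = 1.079e+08 + 21·186000 = 1.118e+08 m³/yr.
C = 148/1.118e+08 = 1.323e-06 kg/m³ = 0.001323 mg/L = 1.323 µg/L.

1.32 µg/L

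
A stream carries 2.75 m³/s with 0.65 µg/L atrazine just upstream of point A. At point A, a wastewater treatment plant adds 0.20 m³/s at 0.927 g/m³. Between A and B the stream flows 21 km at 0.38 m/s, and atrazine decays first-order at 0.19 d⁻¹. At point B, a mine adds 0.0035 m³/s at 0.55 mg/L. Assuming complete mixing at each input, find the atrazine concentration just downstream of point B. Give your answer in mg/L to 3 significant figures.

0.65 µg/L = 0.00065 mg/L.
After input A: C = (2.75·0.00065 + 0.2·0.927) / 2.95 = 0.06345 mg/L.
Over the 21 km reach to input B (t = 5.526e+04 s = 0.6396 d), decay gives C = 0.06345·exp(−0.19·0.6396) = 0.05619 mg/L.
After input B: C = (2.95·0.05619 + 0.0035·0.55) / 2.954 = 0.05678 mg/L.

0.0568 mg/L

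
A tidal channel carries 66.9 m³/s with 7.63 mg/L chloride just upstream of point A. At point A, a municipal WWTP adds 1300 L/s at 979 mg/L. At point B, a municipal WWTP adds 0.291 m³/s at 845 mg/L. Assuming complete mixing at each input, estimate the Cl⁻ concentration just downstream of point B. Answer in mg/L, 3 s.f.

29.6 mg/L

1300 L/s = 1.3 m³/s.
After input A: C = (66.9·7.63 + 1.3·979) / 68.2 = 26.15 mg/L.
After input B: C = (68.2·26.15 + 0.291·845) / 68.49 = 29.62 mg/L.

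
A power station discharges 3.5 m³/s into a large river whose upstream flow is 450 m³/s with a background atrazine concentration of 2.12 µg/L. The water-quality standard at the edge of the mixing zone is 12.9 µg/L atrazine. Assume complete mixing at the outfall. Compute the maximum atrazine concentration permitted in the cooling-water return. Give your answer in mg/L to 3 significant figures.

2.12 µg/L = 0.00212 mg/L.
12.9 µg/L = 0.0129 mg/L.
Mass balance: 0.0129·453.5 = 3.5·Cₑ + 450·0.00212.
Cₑ = (5.85 − 0.954) / 3.5 = 1.399 mg/L.

1.40 mg/L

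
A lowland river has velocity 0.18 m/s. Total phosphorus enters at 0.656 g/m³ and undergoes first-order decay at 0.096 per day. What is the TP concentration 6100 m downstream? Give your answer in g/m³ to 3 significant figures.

0.632 g/m³

Travel time t = 6100 m / 0.18 m/s = 6100/0.18 = 3.389e+04 s = 0.3922 d.
First-order decay: C = 0.656·exp(−0.096·0.3922) = 0.656·0.963 = 0.6318 g/m³.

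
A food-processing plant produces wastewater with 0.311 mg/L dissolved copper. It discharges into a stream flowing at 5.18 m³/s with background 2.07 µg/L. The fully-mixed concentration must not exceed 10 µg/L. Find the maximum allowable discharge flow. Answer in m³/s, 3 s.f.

2.07 µg/L = 0.00207 mg/L.
10 µg/L = 0.01 mg/L.
Mass balance at complete mixing: C_std·(Q_w + Q_r) = Q_w·C_e + Q_r·C_b.
Rearranging, Q_w = Q_r·(C_std − C_b)/(C_e − C_std) = 5.18·(0.01 − 0.00207) / (0.311 − 0.01) = 0.1365 m³/s.

0.136 m³/s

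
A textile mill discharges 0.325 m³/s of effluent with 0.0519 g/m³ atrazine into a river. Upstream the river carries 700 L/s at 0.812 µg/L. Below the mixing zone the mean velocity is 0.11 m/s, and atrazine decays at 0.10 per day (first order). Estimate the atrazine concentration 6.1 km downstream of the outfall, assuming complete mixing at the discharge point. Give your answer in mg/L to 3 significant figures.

0.0160 mg/L

700 L/s = 0.7 m³/s.
0.812 µg/L = 0.000812 mg/L.
After complete mixing, C₀ = (0.325·0.0519 + 0.7·0.000812) / 1.025 = 0.01701 mg/L.
Travel time t = 6100 m / 0.11 m/s = 5.545e+04 s = 0.6418 d.
C = 0.01701·exp(−0.10·0.6418) = 0.01701·0.9378 = 0.01595 mg/L.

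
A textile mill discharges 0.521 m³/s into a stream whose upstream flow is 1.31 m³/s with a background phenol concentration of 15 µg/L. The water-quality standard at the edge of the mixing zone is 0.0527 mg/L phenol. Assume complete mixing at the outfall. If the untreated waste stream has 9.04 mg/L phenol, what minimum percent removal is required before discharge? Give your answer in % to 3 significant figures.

98.4 %

15 µg/L = 0.015 mg/L.
Mass balance: 0.0527·1.831 = 0.521·Cₑ + 1.31·0.015.
Cₑ = (0.09649 − 0.01965) / 0.521 = 0.1475 mg/L.
Required removal = 1 − 0.1475/9.04 = 98.37 %.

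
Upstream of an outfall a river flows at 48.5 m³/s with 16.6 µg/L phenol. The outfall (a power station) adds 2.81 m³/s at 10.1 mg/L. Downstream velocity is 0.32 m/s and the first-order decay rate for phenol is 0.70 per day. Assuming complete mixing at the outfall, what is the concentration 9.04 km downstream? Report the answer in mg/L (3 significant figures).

16.6 µg/L = 0.0166 mg/L.
After complete mixing, C₀ = (2.81·10.1 + 48.5·0.0166) / 51.31 = 0.5688 mg/L.
Travel time t = 9040 m / 0.32 m/s = 2.825e+04 s = 0.327 d.
C = 0.5688·exp(−0.70·0.327) = 0.5688·0.7954 = 0.4525 mg/L.

0.452 mg/L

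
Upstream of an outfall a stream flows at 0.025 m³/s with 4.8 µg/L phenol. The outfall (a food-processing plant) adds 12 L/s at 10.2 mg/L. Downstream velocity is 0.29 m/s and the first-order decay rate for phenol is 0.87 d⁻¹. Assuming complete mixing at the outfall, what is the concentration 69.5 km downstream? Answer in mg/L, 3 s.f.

0.296 mg/L

12 L/s = 0.012 m³/s.
4.8 µg/L = 0.0048 mg/L.
After complete mixing, C₀ = (0.012·10.2 + 0.025·0.0048) / 0.037 = 3.311 mg/L.
Travel time t = 6.95e+04 m / 0.29 m/s = 2.397e+05 s = 2.774 d.
C = 3.311·exp(−0.87·2.774) = 3.311·0.08953 = 0.2965 mg/L.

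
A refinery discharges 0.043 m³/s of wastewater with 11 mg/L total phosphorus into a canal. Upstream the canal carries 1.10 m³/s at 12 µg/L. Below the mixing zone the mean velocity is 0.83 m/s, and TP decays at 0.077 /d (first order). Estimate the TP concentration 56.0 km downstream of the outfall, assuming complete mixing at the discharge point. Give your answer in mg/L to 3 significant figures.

12 µg/L = 0.012 mg/L.
After complete mixing, C₀ = (0.043·11 + 1.1·0.012) / 1.143 = 0.4254 mg/L.
Travel time t = 5.6e+04 m / 0.83 m/s = 6.747e+04 s = 0.7809 d.
C = 0.4254·exp(−0.077·0.7809) = 0.4254·0.9416 = 0.4005 mg/L.

0.401 mg/L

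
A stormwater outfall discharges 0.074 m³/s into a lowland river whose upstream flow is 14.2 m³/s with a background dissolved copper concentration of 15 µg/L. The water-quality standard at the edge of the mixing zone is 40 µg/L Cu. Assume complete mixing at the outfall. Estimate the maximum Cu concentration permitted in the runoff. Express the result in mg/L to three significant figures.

4.84 mg/L

15 µg/L = 0.015 mg/L.
40 µg/L = 0.04 mg/L.
Mass balance: 0.04·14.27 = 0.074·Cₑ + 14.2·0.015.
Cₑ = (0.571 − 0.213) / 0.074 = 4.837 mg/L.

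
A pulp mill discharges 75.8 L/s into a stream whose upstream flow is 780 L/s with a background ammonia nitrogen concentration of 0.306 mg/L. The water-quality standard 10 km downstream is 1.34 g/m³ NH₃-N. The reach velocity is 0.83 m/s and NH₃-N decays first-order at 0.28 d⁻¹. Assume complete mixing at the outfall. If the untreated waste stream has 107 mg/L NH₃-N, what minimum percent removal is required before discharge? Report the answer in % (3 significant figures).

75.8 L/s = 0.0758 m³/s.
780 L/s = 0.78 m³/s.
Travel time to the compliance point: t = 1e+04/0.83 = 1.205e+04 s = 0.1394 d; decay factor exp(−0.28·0.1394) = 0.9617.
So the concentration just after mixing may be at most 1.34/0.9617 = 1.393 mg/L.
Mass balance: 1.393·0.8558 = 0.0758·Cₑ + 0.78·0.306.
Cₑ = (1.192 − 0.2387) / 0.0758 = 12.58 mg/L.
Required removal = 1 − 12.58/107 = 88.24 %.

88.2 %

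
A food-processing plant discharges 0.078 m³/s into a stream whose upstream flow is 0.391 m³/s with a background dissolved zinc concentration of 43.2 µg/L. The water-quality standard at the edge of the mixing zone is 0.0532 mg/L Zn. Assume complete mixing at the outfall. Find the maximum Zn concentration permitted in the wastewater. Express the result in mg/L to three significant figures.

43.2 µg/L = 0.0432 mg/L.
Mass balance: 0.0532·0.469 = 0.078·Cₑ + 0.391·0.0432.
Cₑ = (0.02495 − 0.01689) / 0.078 = 0.1033 mg/L.

0.103 mg/L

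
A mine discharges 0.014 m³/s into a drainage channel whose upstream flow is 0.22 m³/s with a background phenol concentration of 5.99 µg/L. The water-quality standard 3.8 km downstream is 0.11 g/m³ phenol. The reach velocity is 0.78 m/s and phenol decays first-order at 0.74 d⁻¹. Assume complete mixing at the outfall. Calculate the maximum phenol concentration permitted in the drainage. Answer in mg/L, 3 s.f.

5.99 µg/L = 0.00599 mg/L.
Travel time to the compliance point: t = 3800/0.78 = 4872 s = 0.05639 d; decay factor exp(−0.74·0.05639) = 0.9591.
So the concentration just after mixing may be at most 0.11/0.9591 = 0.1147 mg/L.
Mass balance: 0.1147·0.234 = 0.014·Cₑ + 0.22·0.00599.
Cₑ = (0.02684 − 0.001318) / 0.014 = 1.823 mg/L.

1.82 mg/L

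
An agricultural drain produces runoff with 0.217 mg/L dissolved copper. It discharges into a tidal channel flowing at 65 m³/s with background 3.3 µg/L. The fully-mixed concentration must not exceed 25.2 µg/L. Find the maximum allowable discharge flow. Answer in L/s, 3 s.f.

3.3 µg/L = 0.0033 mg/L.
25.2 µg/L = 0.0252 mg/L.
Mass balance at complete mixing: C_std·(Q_w + Q_r) = Q_w·C_e + Q_r·C_b.
Rearranging, Q_w = Q_r·(C_std − C_b)/(C_e − C_std) = 65·(0.0252 − 0.0033) / (0.217 − 0.0252) = 7.422 m³/s.
= 7422 L/s.

7420 L/s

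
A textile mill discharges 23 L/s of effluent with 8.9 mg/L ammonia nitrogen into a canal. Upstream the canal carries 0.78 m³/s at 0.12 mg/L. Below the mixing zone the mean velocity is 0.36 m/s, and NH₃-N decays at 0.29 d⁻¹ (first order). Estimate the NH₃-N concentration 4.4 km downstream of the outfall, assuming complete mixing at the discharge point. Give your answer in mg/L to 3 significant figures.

0.357 mg/L

23 L/s = 0.023 m³/s.
After complete mixing, C₀ = (0.023·8.9 + 0.78·0.12) / 0.803 = 0.3715 mg/L.
Travel time t = 4400 m / 0.36 m/s = 1.222e+04 s = 0.1415 d.
C = 0.3715·exp(−0.29·0.1415) = 0.3715·0.9598 = 0.3566 mg/L.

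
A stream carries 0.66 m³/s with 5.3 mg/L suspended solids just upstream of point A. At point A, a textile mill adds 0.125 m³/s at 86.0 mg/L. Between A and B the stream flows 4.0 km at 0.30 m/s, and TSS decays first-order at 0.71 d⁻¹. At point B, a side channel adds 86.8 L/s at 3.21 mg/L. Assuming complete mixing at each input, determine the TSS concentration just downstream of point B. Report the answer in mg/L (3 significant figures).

After input A: C = (0.66·5.3 + 0.125·86) / 0.785 = 18.15 mg/L.
Over the 4.0 km reach to input B (t = 1.333e+04 s = 0.1543 d), decay gives C = 18.15·exp(−0.71·0.1543) = 16.27 mg/L.
86.8 L/s = 0.0868 m³/s.
After input B: C = (0.785·16.27 + 0.0868·3.21) / 0.8718 = 14.97 mg/L.

15.0 mg/L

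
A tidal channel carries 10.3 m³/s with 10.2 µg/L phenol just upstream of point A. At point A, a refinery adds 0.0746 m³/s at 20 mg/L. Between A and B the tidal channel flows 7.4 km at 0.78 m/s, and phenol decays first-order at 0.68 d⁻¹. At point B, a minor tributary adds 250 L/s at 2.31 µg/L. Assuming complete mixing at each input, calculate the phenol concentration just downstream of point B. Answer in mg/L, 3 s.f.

0.140 mg/L

10.2 µg/L = 0.0102 mg/L.
After input A: C = (10.3·0.0102 + 0.0746·20) / 10.37 = 0.1539 mg/L.
Over the 7.4 km reach to input B (t = 9487 s = 0.1098 d), decay gives C = 0.1539·exp(−0.68·0.1098) = 0.1429 mg/L.
250 L/s = 0.25 m³/s.
2.31 µg/L = 0.00231 mg/L.
After input B: C = (10.37·0.1429 + 0.25·0.00231) / 10.62 = 0.1396 mg/L.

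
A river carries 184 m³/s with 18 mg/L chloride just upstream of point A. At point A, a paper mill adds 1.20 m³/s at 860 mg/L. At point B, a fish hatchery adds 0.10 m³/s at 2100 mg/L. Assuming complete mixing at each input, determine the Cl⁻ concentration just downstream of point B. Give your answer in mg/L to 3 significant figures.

After input A: C = (184·18 + 1.2·860) / 185.2 = 23.46 mg/L.
After input B: C = (185.2·23.46 + 0.1·2100) / 185.3 = 24.58 mg/L.

24.6 mg/L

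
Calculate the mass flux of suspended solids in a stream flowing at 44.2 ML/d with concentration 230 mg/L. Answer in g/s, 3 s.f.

118 g/s

44.2 ML/d = 0.5116 m³/s.
Mass flux = Q·C = 0.5116 m³/s × 230 g/m³ = 117.7 g/s.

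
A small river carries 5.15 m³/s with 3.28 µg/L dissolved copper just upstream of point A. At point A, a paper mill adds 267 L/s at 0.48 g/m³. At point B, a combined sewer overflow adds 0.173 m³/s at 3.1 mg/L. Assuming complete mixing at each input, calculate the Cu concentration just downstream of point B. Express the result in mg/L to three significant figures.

0.122 mg/L

3.28 µg/L = 0.00328 mg/L.
267 L/s = 0.267 m³/s.
After input A: C = (5.15·0.00328 + 0.267·0.48) / 5.417 = 0.02678 mg/L.
After input B: C = (5.417·0.02678 + 0.173·3.1) / 5.59 = 0.1219 mg/L.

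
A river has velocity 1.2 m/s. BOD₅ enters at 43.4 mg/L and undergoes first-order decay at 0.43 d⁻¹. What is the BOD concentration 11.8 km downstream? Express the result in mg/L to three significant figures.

41.3 mg/L

Travel time t = 11.8 km / 1.2 m/s = 1.18e+04/1.2 = 9833 s = 0.1138 d.
First-order decay: C = 43.4·exp(−0.43·0.1138) = 43.4·0.9522 = 41.33 mg/L.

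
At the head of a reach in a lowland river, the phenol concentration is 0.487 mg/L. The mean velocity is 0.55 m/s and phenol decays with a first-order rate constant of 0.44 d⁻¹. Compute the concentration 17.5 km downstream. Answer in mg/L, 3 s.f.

0.414 mg/L

Travel time t = 17.5 km / 0.55 m/s = 1.75e+04/0.55 = 3.182e+04 s = 0.3683 d.
First-order decay: C = 0.487·exp(−0.44·0.3683) = 0.487·0.8504 = 0.4141 mg/L.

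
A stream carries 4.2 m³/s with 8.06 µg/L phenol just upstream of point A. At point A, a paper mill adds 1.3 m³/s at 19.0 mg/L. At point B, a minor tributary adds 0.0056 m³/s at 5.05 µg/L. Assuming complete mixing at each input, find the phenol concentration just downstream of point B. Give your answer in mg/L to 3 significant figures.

4.49 mg/L

8.06 µg/L = 0.00806 mg/L.
After input A: C = (4.2·0.00806 + 1.3·19) / 5.5 = 4.497 mg/L.
5.05 µg/L = 0.00505 mg/L.
After input B: C = (5.5·4.497 + 0.0056·0.00505) / 5.506 = 4.492 mg/L.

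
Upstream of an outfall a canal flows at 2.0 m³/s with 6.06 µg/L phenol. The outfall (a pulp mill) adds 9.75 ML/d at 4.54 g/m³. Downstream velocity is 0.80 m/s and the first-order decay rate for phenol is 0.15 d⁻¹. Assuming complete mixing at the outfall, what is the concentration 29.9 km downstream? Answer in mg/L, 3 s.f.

0.233 mg/L

9.75 ML/d = 0.1128 m³/s.
6.06 µg/L = 0.00606 mg/L.
After complete mixing, C₀ = (0.1128·4.54 + 2·0.00606) / 2.113 = 0.2482 mg/L.
Travel time t = 2.99e+04 m / 0.80 m/s = 3.738e+04 s = 0.4326 d.
C = 0.2482·exp(−0.15·0.4326) = 0.2482·0.9372 = 0.2326 mg/L.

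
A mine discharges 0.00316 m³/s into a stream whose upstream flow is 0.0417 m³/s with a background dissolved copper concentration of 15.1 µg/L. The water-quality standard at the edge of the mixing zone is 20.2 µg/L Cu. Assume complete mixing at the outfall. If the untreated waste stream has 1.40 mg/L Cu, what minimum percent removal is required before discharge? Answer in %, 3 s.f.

93.7 %

15.1 µg/L = 0.0151 mg/L.
20.2 µg/L = 0.0202 mg/L.
Mass balance: 0.0202·0.04486 = 0.00316·Cₑ + 0.0417·0.0151.
Cₑ = (0.0009062 − 0.0006297) / 0.00316 = 0.0875 mg/L.
Required removal = 1 − 0.0875/1.40 = 93.75 %.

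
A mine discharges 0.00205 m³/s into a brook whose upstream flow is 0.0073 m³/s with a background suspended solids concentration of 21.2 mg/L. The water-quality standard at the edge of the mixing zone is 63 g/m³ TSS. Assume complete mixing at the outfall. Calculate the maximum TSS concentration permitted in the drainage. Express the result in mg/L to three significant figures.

212 mg/L

Mass balance: 63·0.00935 = 0.00205·Cₑ + 0.0073·21.2.
Cₑ = (0.5891 − 0.1548) / 0.00205 = 211.8 mg/L.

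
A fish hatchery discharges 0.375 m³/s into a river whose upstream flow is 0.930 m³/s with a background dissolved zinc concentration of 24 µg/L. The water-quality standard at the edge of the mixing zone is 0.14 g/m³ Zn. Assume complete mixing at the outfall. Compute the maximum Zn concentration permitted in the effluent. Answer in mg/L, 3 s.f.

0.428 mg/L

24 µg/L = 0.024 mg/L.
Mass balance: 0.14·1.305 = 0.375·Cₑ + 0.93·0.024.
Cₑ = (0.1827 − 0.02232) / 0.375 = 0.4277 mg/L.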